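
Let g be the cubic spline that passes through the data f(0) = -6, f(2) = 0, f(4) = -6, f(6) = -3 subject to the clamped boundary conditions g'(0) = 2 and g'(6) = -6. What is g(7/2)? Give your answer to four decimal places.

-5.2719

Put M_i = g'' at the i-th knot. Here h = (2, 2, 2) and Δ = (3, -3, 3/2), so the interior equations h_(i-1)·M_(i-1) + 2(h_(i-1)+h_i)·M_i + h_i·M_(i+1) = 6(Δ_i − Δ_(i-1)) read
  2·M_0 + 8·M_1 + 2·M_2 = 6(Δ_1 - Δ_0) = -36
  2·M_1 + 8·M_2 + 2·M_3 = 6(Δ_2 - Δ_1) = 27
Clamped end conditions give two more equations: 2h_0·M_0 + h_0·M_1 = 6(Δ_0 - g'(0)) = 6 and h_2·M_2 + 2h_2·M_3 = 6(g'(6) - Δ_2) = -45.
Hence M_0 = 169/30, M_1 = -124/15, M_2 = 283/30, M_3 = -479/30.
On [2, 4], g(x) = 0 - 19/30·(x - 2) - 62/15·(x - 2)² + 59/40·(x - 2)³.
With (x - 2) = 3/2: g(7/2) = -1687/320.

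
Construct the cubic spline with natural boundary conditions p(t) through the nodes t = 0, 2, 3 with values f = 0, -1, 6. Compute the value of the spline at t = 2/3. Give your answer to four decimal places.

Write M_i for p''(x_i). With h_i = 2, 1 and divided differences Δ_i = -1/2, 7, the continuity of p' gives the tridiagonal system
  2·M_0 + 6·M_1 + 1·M_2 = 6(Δ_1 - Δ_0) = 45
Natural end conditions: M_0 = M_2 = 0.
Hence M_0 = 0, M_1 = 15/2, M_2 = 0.
On [0, 2], p(t) = 0 - 3·t + 0·t² + 5/8·t³.
With t = 2/3: p(2/3) = -49/27.

-1.8148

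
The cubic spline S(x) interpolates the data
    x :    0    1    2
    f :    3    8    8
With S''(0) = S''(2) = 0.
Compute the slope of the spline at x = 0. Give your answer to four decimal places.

Put M_i = S'' at the i-th knot. Here h = (1, 1) and Δ = (5, 0), so the interior equations h_(i-1)·M_(i-1) + 2(h_(i-1)+h_i)·M_i + h_i·M_(i+1) = 6(Δ_i − Δ_(i-1)) read
  1·M_0 + 4·M_1 + 1·M_2 = 6(Δ_1 - Δ_0) = -30
Natural end conditions: M_0 = M_2 = 0.
Solving: M_0 = 0, M_1 = -15/2, M_2 = 0.
On [0, 1], S'(x) = b_0 + 2c_0·x + 3d_0·x² with b_0 = Δ_0 - h_0(2M_0 + M_1)/6 = 25/4, c_0 = M_0/2 = 0, d_0 = (M_1 - M_0)/(6h_0) = -5/4. So S'(0) = 25/4.

6.2500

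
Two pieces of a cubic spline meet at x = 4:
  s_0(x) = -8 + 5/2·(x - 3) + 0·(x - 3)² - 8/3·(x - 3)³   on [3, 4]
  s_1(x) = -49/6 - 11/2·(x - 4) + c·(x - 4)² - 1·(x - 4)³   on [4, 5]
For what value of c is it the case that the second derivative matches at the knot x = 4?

-8

s_0''(x) = 0 - 16·(x - 3), so s_0''(4) = -16. On the right, s_1''(4) = 2c, so c = -8.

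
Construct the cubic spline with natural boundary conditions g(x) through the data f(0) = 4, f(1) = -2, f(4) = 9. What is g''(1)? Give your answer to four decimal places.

7.2500

Let σ_i = g''(x_i). Step sizes h_i = 1, 3; slopes of the chords Δ_i = (y_(i+1) - y_i)/h_i = -6, 11/3.
  1·σ_0 + 8·σ_1 + 3·σ_2 = 6(Δ_1 - Δ_0) = 58
Natural end conditions: σ_0 = σ_2 = 0.
Forward elimination and back-substitution give σ_0 = 0, σ_1 = 29/4, σ_2 = 0.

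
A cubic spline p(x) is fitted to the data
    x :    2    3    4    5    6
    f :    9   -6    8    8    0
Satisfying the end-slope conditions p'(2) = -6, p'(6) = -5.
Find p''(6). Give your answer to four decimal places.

11.9286

Put M_i = p'' at the i-th knot. Here h = (1, 1, 1, 1) and Δ = (-15, 14, 0, -8), so the interior equations h_(i-1)·M_(i-1) + 2(h_(i-1)+h_i)·M_i + h_i·M_(i+1) = 6(Δ_i − Δ_(i-1)) read
  1·M_0 + 4·M_1 + 1·M_2 = 6(Δ_1 - Δ_0) = 174
  1·M_1 + 4·M_2 + 1·M_3 = 6(Δ_2 - Δ_1) = -84
  1·M_2 + 4·M_3 + 1·M_4 = 6(Δ_3 - Δ_2) = -48
Clamped end conditions give two more equations: 2h_0·M_0 + h_0·M_1 = 6(Δ_0 - p'(2)) = -54 and h_3·M_3 + 2h_3·M_4 = 6(p'(6) - Δ_3) = 18.
Solving the tridiagonal system: M_0 = -853/14, M_1 = 475/7, M_2 = -73/2, M_3 = -41/7, M_4 = 167/14.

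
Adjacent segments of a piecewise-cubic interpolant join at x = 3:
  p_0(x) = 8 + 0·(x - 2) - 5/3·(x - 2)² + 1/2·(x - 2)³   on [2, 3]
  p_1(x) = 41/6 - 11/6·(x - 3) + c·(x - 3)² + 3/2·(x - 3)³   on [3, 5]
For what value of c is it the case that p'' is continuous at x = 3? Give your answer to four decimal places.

p_0''(x) = -10/3 + 3·(x - 2), so p_0''(3) = -1/3. On the right, p_1''(3) = 2c, so c = -1/6.

-0.1667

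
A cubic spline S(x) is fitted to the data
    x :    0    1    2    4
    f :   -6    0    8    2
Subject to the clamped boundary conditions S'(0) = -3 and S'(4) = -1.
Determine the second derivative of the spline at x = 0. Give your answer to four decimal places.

27.0909

Put M_i = S'' at the i-th knot. Here h = (1, 1, 2) and Δ = (6, 8, -3), so the interior equations h_(i-1)·M_(i-1) + 2(h_(i-1)+h_i)·M_i + h_i·M_(i+1) = 6(Δ_i − Δ_(i-1)) read
  1·M_0 + 4·M_1 + 1·M_2 = 6(Δ_1 - Δ_0) = 12
  1·M_1 + 6·M_2 + 2·M_3 = 6(Δ_2 - Δ_1) = -66
Clamped end conditions give two more equations: 2h_0·M_0 + h_0·M_1 = 6(Δ_0 - S'(0)) = 54 and h_2·M_2 + 2h_2·M_3 = 6(S'(4) - Δ_2) = 12.
Solving the tridiagonal system: M_0 = 298/11, M_1 = -2/11, M_2 = -158/11, M_3 = 112/11.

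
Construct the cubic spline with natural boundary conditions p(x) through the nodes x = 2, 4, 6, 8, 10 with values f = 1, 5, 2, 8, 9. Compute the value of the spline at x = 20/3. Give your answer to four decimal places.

With M_i denoting the second derivative at x_i, h_i = 2, 2, 2, 2, and Δ_i = (y_(i+1) − y_i)/h_i = 2, -3/2, 3, 1/2:
  2·M_0 + 8·M_1 + 2·M_2 = 6(Δ_1 - Δ_0) = -21
  2·M_1 + 8·M_2 + 2·M_3 = 6(Δ_2 - Δ_1) = 27
  2·M_2 + 8·M_3 + 2·M_4 = 6(Δ_3 - Δ_2) = -15
Natural end conditions: M_0 = M_4 = 0.
Forward elimination and back-substitution give M_0 = 0, M_1 = -219/56, M_2 = 36/7, M_3 = -177/56, M_4 = 0.
On [6, 8], p(x) = 2 + 5/8·(x - 6) + 18/7·(x - 6)² - 155/224·(x - 6)³.
With (x - 6) = 2/3: p(20/3) = 634/189.

3.3545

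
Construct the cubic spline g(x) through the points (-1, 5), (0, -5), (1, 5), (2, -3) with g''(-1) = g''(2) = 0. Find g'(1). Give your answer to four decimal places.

4.2667

With σ_i denoting the second derivative at x_i, h_i = 1, 1, 1, and Δ_i = (y_(i+1) − y_i)/h_i = -10, 10, -8:
  1·σ_0 + 4·σ_1 + 1·σ_2 = 6(Δ_1 - Δ_0) = 120
  1·σ_1 + 4·σ_2 + 1·σ_3 = 6(Δ_2 - Δ_1) = -108
Natural end conditions: σ_0 = σ_3 = 0.
Hence σ_0 = 0, σ_1 = 196/5, σ_2 = -184/5, σ_3 = 0.
On [1, 2], g'(x) = b_2 + 2c_2·(x - 1) + 3d_2·(x - 1)² with b_2 = Δ_2 - h_2(2σ_2 + σ_3)/6 = 64/15, c_2 = σ_2/2 = -92/5, d_2 = (σ_3 - σ_2)/(6h_2) = 92/15. So g'(1) = 64/15.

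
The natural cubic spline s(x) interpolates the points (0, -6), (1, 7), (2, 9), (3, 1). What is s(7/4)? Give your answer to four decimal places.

Put M_i = s'' at the i-th knot. Here h = (1, 1, 1) and Δ = (13, 2, -8), so the interior equations h_(i-1)·M_(i-1) + 2(h_(i-1)+h_i)·M_i + h_i·M_(i+1) = 6(Δ_i − Δ_(i-1)) read
  1·M_0 + 4·M_1 + 1·M_2 = 6(Δ_1 - Δ_0) = -66
  1·M_1 + 4·M_2 + 1·M_3 = 6(Δ_2 - Δ_1) = -60
Natural end conditions: M_0 = M_3 = 0.
Forward elimination and back-substitution give M_0 = 0, M_1 = -68/5, M_2 = -58/5, M_3 = 0.
On [1, 2], s(x) = 7 + 127/15·(x - 1) - 34/5·(x - 1)² + 1/3·(x - 1)³.
With (x - 1) = 3/4: s(7/4) = 3093/320.

9.6656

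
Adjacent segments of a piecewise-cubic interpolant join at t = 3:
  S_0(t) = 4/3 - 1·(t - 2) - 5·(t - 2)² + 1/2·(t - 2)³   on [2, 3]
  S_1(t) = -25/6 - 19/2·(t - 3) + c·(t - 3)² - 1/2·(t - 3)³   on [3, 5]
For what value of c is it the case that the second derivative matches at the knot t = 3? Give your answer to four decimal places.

-3.5000

S_0''(t) = -10 + 3·(t - 2), so S_0''(3) = -7. On the right, S_1''(3) = 2c, so c = -7/2.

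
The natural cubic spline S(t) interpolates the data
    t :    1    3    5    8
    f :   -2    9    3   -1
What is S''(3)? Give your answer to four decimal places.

-6.9737

With m_i denoting the second derivative at x_i, h_i = 2, 2, 3, and Δ_i = (y_(i+1) − y_i)/h_i = 11/2, -3, -4/3:
  2·m_0 + 8·m_1 + 2·m_2 = 6(Δ_1 - Δ_0) = -51
  2·m_1 + 10·m_2 + 3·m_3 = 6(Δ_2 - Δ_1) = 10
Natural end conditions: m_0 = m_3 = 0.
Forward elimination and back-substitution give m_0 = 0, m_1 = -265/38, m_2 = 91/38, m_3 = 0.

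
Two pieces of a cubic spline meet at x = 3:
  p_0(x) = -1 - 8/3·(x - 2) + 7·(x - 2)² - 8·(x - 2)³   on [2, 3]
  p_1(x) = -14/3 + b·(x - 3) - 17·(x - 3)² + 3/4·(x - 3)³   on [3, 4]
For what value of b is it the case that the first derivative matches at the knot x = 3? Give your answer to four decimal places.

p_0'(x) = -8/3 + 14·(x - 2) - 24·(x - 2)², so p_0'(3) = -38/3. On the right, p_1'(3) = b, so b = -38/3.

-12.6667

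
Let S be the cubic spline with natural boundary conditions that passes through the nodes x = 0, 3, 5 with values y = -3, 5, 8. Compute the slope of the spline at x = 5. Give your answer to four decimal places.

Let m_i = S''(x_i). Step sizes h_i = 3, 2; slopes of the chords Δ_i = (y_(i+1) - y_i)/h_i = 8/3, 3/2.
  3·m_0 + 10·m_1 + 2·m_2 = 6(Δ_1 - Δ_0) = -7
Natural end conditions: m_0 = m_2 = 0.
Forward elimination and back-substitution give m_0 = 0, m_1 = -7/10, m_2 = 0.
On [3, 5], S'(x) = b_1 + 2c_1·(x - 3) + 3d_1·(x - 3)² with b_1 = Δ_1 - h_1(2m_1 + m_2)/6 = 59/30, c_1 = m_1/2 = -7/20, d_1 = (m_2 - m_1)/(6h_1) = 7/120. So S'(5) = 19/15.

1.2667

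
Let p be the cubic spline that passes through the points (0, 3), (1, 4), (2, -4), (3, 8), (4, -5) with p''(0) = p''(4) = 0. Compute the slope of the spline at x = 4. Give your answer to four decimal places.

With σ_i denoting the second derivative at x_i, h_i = 1, 1, 1, 1, and Δ_i = (y_(i+1) − y_i)/h_i = 1, -8, 12, -13:
  1·σ_0 + 4·σ_1 + 1·σ_2 = 6(Δ_1 - Δ_0) = -54
  1·σ_1 + 4·σ_2 + 1·σ_3 = 6(Δ_2 - Δ_1) = 120
  1·σ_2 + 4·σ_3 + 1·σ_4 = 6(Δ_3 - Δ_2) = -150
Natural end conditions: σ_0 = σ_4 = 0.
Solving: σ_0 = 0, σ_1 = -180/7, σ_2 = 342/7, σ_3 = -348/7, σ_4 = 0.
On [3, 4], p'(x) = b_3 + 2c_3·(x - 3) + 3d_3·(x - 3)² with b_3 = Δ_3 - h_3(2σ_3 + σ_4)/6 = 25/7, c_3 = σ_3/2 = -174/7, d_3 = (σ_4 - σ_3)/(6h_3) = 58/7. So p'(4) = -149/7.

-21.2857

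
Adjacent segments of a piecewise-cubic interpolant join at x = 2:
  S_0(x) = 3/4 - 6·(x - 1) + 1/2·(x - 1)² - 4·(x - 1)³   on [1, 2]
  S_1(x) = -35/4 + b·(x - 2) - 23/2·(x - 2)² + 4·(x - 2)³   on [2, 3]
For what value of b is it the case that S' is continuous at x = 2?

S_0'(x) = -6 + 1·(x - 1) - 12·(x - 1)², so S_0'(2) = -17. On the right, S_1'(2) = b, so b = -17.

-17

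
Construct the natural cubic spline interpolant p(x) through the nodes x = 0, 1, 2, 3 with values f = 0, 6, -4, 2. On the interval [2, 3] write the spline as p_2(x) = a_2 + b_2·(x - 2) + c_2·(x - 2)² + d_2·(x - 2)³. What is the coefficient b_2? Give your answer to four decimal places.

Let M_i = p''(x_i). Step sizes h_i = 1, 1, 1; slopes of the chords Δ_i = (y_(i+1) - y_i)/h_i = 6, -10, 6.
  1·M_0 + 4·M_1 + 1·M_2 = 6(Δ_1 - Δ_0) = -96
  1·M_1 + 4·M_2 + 1·M_3 = 6(Δ_2 - Δ_1) = 96
Natural end conditions: M_0 = M_3 = 0.
Forward elimination and back-substitution give M_0 = 0, M_1 = -32, M_2 = 32, M_3 = 0.
On [2, 3], with p_2(x) = a_2 + b_2·(x - 2) + c_2·(x - 2)² + d_2·(x - 2)³: c_2 = M_2/2 = 16, d_2 = (M_3 - M_2)/(6h_2) = -16/3, b_2 = Δ_2 - h_2(2M_2 + M_3)/6 = -14/3.

-4.6667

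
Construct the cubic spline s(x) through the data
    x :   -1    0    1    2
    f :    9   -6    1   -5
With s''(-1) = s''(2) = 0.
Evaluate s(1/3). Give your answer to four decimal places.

Let m_i = s''(x_i). Step sizes h_i = 1, 1, 1; slopes of the chords Δ_i = (y_(i+1) - y_i)/h_i = -15, 7, -6.
  1·m_0 + 4·m_1 + 1·m_2 = 6(Δ_1 - Δ_0) = 132
  1·m_1 + 4·m_2 + 1·m_3 = 6(Δ_2 - Δ_1) = -78
Natural end conditions: m_0 = m_3 = 0.
Solving: m_0 = 0, m_1 = 202/5, m_2 = -148/5, m_3 = 0.
On [0, 1], s(x) = -6 - 23/15·x + 101/5·x² - 35/3·x³.
With x = 1/3: s(1/3) = -1903/405.

-4.6988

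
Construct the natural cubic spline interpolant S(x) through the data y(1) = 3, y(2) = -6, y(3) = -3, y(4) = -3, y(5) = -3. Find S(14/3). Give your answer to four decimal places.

-3.1270

Write M_i for S''(x_i). With h_i = 1, 1, 1, 1 and divided differences Δ_i = -9, 3, 0, 0, the continuity of S' gives the tridiagonal system
  1·M_0 + 4·M_1 + 1·M_2 = 6(Δ_1 - Δ_0) = 72
  1·M_1 + 4·M_2 + 1·M_3 = 6(Δ_2 - Δ_1) = -18
  1·M_2 + 4·M_3 + 1·M_4 = 6(Δ_3 - Δ_2) = 0
Natural end conditions: M_0 = M_4 = 0.
Solving: M_0 = 0, M_1 = 144/7, M_2 = -72/7, M_3 = 18/7, M_4 = 0.
On [4, 5], S(x) = -3 - 6/7·(x - 4) + 9/7·(x - 4)² - 3/7·(x - 4)³.
With (x - 4) = 2/3: S(14/3) = -197/63.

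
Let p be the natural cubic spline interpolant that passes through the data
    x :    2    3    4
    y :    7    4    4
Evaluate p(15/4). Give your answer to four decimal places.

Put m_i = p'' at the i-th knot. Here h = (1, 1) and Δ = (-3, 0), so the interior equations h_(i-1)·m_(i-1) + 2(h_(i-1)+h_i)·m_i + h_i·m_(i+1) = 6(Δ_i − Δ_(i-1)) read
  1·m_0 + 4·m_1 + 1·m_2 = 6(Δ_1 - Δ_0) = 18
Natural end conditions: m_0 = m_2 = 0.
Forward elimination and back-substitution give m_0 = 0, m_1 = 9/2, m_2 = 0.
On [3, 4], p(x) = 4 - 3/2·(x - 3) + 9/4·(x - 3)² - 3/4·(x - 3)³.
With (x - 3) = 3/4: p(15/4) = 979/256.

3.8242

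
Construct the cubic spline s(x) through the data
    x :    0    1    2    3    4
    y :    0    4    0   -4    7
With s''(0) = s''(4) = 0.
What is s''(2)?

-3

Put M_i = s'' at the i-th knot. Here h = (1, 1, 1, 1) and Δ = (4, -4, -4, 11), so the interior equations h_(i-1)·M_(i-1) + 2(h_(i-1)+h_i)·M_i + h_i·M_(i+1) = 6(Δ_i − Δ_(i-1)) read
  1·M_0 + 4·M_1 + 1·M_2 = 6(Δ_1 - Δ_0) = -48
  1·M_1 + 4·M_2 + 1·M_3 = 6(Δ_2 - Δ_1) = 0
  1·M_2 + 4·M_3 + 1·M_4 = 6(Δ_3 - Δ_2) = 90
Natural end conditions: M_0 = M_4 = 0.
Solving the tridiagonal system: M_0 = 0, M_1 = -45/4, M_2 = -3, M_3 = 93/4, M_4 = 0.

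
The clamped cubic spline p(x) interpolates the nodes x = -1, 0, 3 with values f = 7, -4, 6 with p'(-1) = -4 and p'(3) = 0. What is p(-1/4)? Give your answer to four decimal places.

Let σ_i = p''(x_i). Step sizes h_i = 1, 3; slopes of the chords Δ_i = (y_(i+1) - y_i)/h_i = -11, 10/3.
  1·σ_0 + 8·σ_1 + 3·σ_2 = 6(Δ_1 - Δ_0) = 86
Clamped end conditions give two more equations: 2h_0·σ_0 + h_0·σ_1 = 6(Δ_0 - p'(-1)) = -42 and h_1·σ_1 + 2h_1·σ_2 = 6(p'(3) - Δ_1) = -20.
Solving the tridiagonal system: σ_0 = -123/4, σ_1 = 39/2, σ_2 = -157/12.
On [-1, 0], p(x) = 7 - 4·(x + 1) - 123/8·(x + 1)² + 67/8·(x + 1)³.
With (x + 1) = 3/4: p(-1/4) = -571/512.

-1.1152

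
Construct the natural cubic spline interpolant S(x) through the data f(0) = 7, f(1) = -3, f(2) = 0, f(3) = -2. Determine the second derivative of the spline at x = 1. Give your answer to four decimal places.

Put m_i = S'' at the i-th knot. Here h = (1, 1, 1) and Δ = (-10, 3, -2), so the interior equations h_(i-1)·m_(i-1) + 2(h_(i-1)+h_i)·m_i + h_i·m_(i+1) = 6(Δ_i − Δ_(i-1)) read
  1·m_0 + 4·m_1 + 1·m_2 = 6(Δ_1 - Δ_0) = 78
  1·m_1 + 4·m_2 + 1·m_3 = 6(Δ_2 - Δ_1) = -30
Natural end conditions: m_0 = m_3 = 0.
Hence m_0 = 0, m_1 = 114/5, m_2 = -66/5, m_3 = 0.

22.8000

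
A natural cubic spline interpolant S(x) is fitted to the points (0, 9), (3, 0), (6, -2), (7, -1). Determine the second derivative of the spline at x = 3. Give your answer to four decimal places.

0.9425

With M_i denoting the second derivative at x_i, h_i = 3, 3, 1, and Δ_i = (y_(i+1) − y_i)/h_i = -3, -2/3, 1:
  3·M_0 + 12·M_1 + 3·M_2 = 6(Δ_1 - Δ_0) = 14
  3·M_1 + 8·M_2 + 1·M_3 = 6(Δ_2 - Δ_1) = 10
Natural end conditions: M_0 = M_3 = 0.
Hence M_0 = 0, M_1 = 82/87, M_2 = 26/29, M_3 = 0.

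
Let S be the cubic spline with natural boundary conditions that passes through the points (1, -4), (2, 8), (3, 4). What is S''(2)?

Let m_i = S''(x_i). Step sizes h_i = 1, 1; slopes of the chords Δ_i = (y_(i+1) - y_i)/h_i = 12, -4.
  1·m_0 + 4·m_1 + 1·m_2 = 6(Δ_1 - Δ_0) = -96
Natural end conditions: m_0 = m_2 = 0.
Solving: m_0 = 0, m_1 = -24, m_2 = 0.

-24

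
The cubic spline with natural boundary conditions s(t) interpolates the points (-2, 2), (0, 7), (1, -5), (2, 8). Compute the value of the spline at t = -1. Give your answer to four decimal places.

Write m_i for s''(x_i). With h_i = 2, 1, 1 and divided differences Δ_i = 5/2, -12, 13, the continuity of s' gives the tridiagonal system
  2·m_0 + 6·m_1 + 1·m_2 = 6(Δ_1 - Δ_0) = -87
  1·m_1 + 4·m_2 + 1·m_3 = 6(Δ_2 - Δ_1) = 150
Natural end conditions: m_0 = m_3 = 0.
Forward elimination and back-substitution give m_0 = 0, m_1 = -498/23, m_2 = 987/23, m_3 = 0.
On [-2, 0], s(t) = 2 + 447/46·(t + 2) + 0·(t + 2)² - 83/46·(t + 2)³.
With (t + 2) = 1: s(-1) = 228/23.

9.9130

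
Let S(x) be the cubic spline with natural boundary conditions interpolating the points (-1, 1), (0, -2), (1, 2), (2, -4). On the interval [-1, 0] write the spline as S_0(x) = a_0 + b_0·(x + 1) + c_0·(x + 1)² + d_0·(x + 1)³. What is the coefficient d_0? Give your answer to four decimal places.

2.5333

Put m_i = S'' at the i-th knot. Here h = (1, 1, 1) and Δ = (-3, 4, -6), so the interior equations h_(i-1)·m_(i-1) + 2(h_(i-1)+h_i)·m_i + h_i·m_(i+1) = 6(Δ_i − Δ_(i-1)) read
  1·m_0 + 4·m_1 + 1·m_2 = 6(Δ_1 - Δ_0) = 42
  1·m_1 + 4·m_2 + 1·m_3 = 6(Δ_2 - Δ_1) = -60
Natural end conditions: m_0 = m_3 = 0.
Solving the tridiagonal system: m_0 = 0, m_1 = 76/5, m_2 = -94/5, m_3 = 0.
On [-1, 0], with S_0(x) = a_0 + b_0·(x + 1) + c_0·(x + 1)² + d_0·(x + 1)³: c_0 = m_0/2 = 0, d_0 = (m_1 - m_0)/(6h_0) = 38/15, b_0 = Δ_0 - h_0(2m_0 + m_1)/6 = -83/15.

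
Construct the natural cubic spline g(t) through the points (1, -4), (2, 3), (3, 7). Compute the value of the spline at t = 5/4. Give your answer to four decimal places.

-2.0742

Write M_i for g''(x_i). With h_i = 1, 1 and divided differences Δ_i = 7, 4, the continuity of g' gives the tridiagonal system
  1·M_0 + 4·M_1 + 1·M_2 = 6(Δ_1 - Δ_0) = -18
Natural end conditions: M_0 = M_2 = 0.
Solving the tridiagonal system: M_0 = 0, M_1 = -9/2, M_2 = 0.
On [1, 2], g(t) = -4 + 31/4·(t - 1) + 0·(t - 1)² - 3/4·(t - 1)³.
With (t - 1) = 1/4: g(5/4) = -531/256.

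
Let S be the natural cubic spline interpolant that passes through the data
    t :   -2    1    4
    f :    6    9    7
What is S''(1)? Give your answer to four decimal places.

Write M_i for S''(x_i). With h_i = 3, 3 and divided differences Δ_i = 1, -2/3, the continuity of S' gives the tridiagonal system
  3·M_0 + 12·M_1 + 3·M_2 = 6(Δ_1 - Δ_0) = -10
Natural end conditions: M_0 = M_2 = 0.
Hence M_0 = 0, M_1 = -5/6, M_2 = 0.

-0.8333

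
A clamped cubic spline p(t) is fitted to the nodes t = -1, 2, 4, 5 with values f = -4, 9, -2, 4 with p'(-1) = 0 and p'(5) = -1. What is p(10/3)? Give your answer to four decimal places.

Write σ_i for p''(x_i). With h_i = 3, 2, 1 and divided differences Δ_i = 13/3, -11/2, 6, the continuity of p' gives the tridiagonal system
  3·σ_0 + 10·σ_1 + 2·σ_2 = 6(Δ_1 - Δ_0) = -59
  2·σ_1 + 6·σ_2 + 1·σ_3 = 6(Δ_2 - Δ_1) = 69
Clamped end conditions give two more equations: 2h_0·σ_0 + h_0·σ_1 = 6(Δ_0 - p'(-1)) = 26 and h_2·σ_2 + 2h_2·σ_3 = 6(p'(5) - Δ_2) = -42.
Forward elimination and back-substitution give σ_0 = 631/57, σ_1 = -256/19, σ_2 = 404/19, σ_3 = -601/19.
On [2, 4], p(t) = 9 - 137/38·(t - 2) - 128/19·(t - 2)² + 55/19·(t - 2)³.
With (t - 2) = 4/3: p(10/3) = -473/513.

-0.9220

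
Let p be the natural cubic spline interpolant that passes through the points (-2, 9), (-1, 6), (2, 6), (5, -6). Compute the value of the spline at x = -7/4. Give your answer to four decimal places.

Write σ_i for p''(x_i). With h_i = 1, 3, 3 and divided differences Δ_i = -3, 0, -4, the continuity of p' gives the tridiagonal system
  1·σ_0 + 8·σ_1 + 3·σ_2 = 6(Δ_1 - Δ_0) = 18
  3·σ_1 + 12·σ_2 + 3·σ_3 = 6(Δ_2 - Δ_1) = -24
Natural end conditions: σ_0 = σ_3 = 0.
Solving the tridiagonal system: σ_0 = 0, σ_1 = 96/29, σ_2 = -82/29, σ_3 = 0.
On [-2, -1], p(x) = 9 - 103/29·(x + 2) + 0·(x + 2)² + 16/29·(x + 2)³.
With (x + 2) = 1/4: p(-7/4) = 471/58.

8.1207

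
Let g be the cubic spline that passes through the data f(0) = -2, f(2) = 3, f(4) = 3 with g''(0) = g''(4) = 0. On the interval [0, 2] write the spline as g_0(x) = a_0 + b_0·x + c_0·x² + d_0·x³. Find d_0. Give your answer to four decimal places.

With M_i denoting the second derivative at x_i, h_i = 2, 2, and Δ_i = (y_(i+1) − y_i)/h_i = 5/2, 0:
  2·M_0 + 8·M_1 + 2·M_2 = 6(Δ_1 - Δ_0) = -15
Natural end conditions: M_0 = M_2 = 0.
Hence M_0 = 0, M_1 = -15/8, M_2 = 0.
On [0, 2], with g_0(x) = a_0 + b_0·x + c_0·x² + d_0·x³: c_0 = M_0/2 = 0, d_0 = (M_1 - M_0)/(6h_0) = -5/32, b_0 = Δ_0 - h_0(2M_0 + M_1)/6 = 25/8.

-0.1563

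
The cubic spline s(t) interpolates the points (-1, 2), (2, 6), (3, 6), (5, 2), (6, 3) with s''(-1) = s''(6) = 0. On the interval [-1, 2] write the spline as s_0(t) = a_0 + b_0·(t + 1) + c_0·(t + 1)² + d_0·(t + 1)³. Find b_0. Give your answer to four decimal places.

Write M_i for s''(x_i). With h_i = 3, 1, 2, 1 and divided differences Δ_i = 4/3, 0, -2, 1, the continuity of s' gives the tridiagonal system
  3·M_0 + 8·M_1 + 1·M_2 = 6(Δ_1 - Δ_0) = -8
  1·M_1 + 6·M_2 + 2·M_3 = 6(Δ_2 - Δ_1) = -12
  2·M_2 + 6·M_3 + 1·M_4 = 6(Δ_3 - Δ_2) = 18
Natural end conditions: M_0 = M_4 = 0.
Forward elimination and back-substitution give M_0 = 0, M_1 = -74/125, M_2 = -408/125, M_3 = 511/125, M_4 = 0.
On [-1, 2], with s_0(t) = a_0 + b_0·(t + 1) + c_0·(t + 1)² + d_0·(t + 1)³: c_0 = M_0/2 = 0, d_0 = (M_1 - M_0)/(6h_0) = -37/1125, b_0 = Δ_0 - h_0(2M_0 + M_1)/6 = 611/375.

1.6293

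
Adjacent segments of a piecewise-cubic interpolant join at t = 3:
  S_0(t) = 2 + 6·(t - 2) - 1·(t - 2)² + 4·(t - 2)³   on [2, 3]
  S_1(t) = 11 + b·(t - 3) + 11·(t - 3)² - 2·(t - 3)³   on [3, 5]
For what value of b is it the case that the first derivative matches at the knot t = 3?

16

S_0'(t) = 6 - 2·(t - 2) + 12·(t - 2)², so S_0'(3) = 16. On the right, S_1'(3) = b, so b = 16.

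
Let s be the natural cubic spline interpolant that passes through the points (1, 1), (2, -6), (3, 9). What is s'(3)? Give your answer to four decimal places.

20.5000

Write σ_i for s''(x_i). With h_i = 1, 1 and divided differences Δ_i = -7, 15, the continuity of s' gives the tridiagonal system
  1·σ_0 + 4·σ_1 + 1·σ_2 = 6(Δ_1 - Δ_0) = 132
Natural end conditions: σ_0 = σ_2 = 0.
Solving: σ_0 = 0, σ_1 = 33, σ_2 = 0.
On [2, 3], s'(x) = b_1 + 2c_1·(x - 2) + 3d_1·(x - 2)² with b_1 = Δ_1 - h_1(2σ_1 + σ_2)/6 = 4, c_1 = σ_1/2 = 33/2, d_1 = (σ_2 - σ_1)/(6h_1) = -11/2. So s'(3) = 41/2.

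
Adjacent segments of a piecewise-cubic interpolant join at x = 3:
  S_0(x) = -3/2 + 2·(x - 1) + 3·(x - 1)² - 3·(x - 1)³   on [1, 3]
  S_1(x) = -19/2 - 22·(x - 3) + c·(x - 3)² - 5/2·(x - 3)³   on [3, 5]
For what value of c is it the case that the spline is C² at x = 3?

-15

S_0''(x) = 6 - 18·(x - 1), so S_0''(3) = -30. On the right, S_1''(3) = 2c, so c = -15.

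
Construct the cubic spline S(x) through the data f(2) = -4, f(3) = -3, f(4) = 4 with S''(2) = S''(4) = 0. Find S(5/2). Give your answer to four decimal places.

Put σ_i = S'' at the i-th knot. Here h = (1, 1) and Δ = (1, 7), so the interior equations h_(i-1)·σ_(i-1) + 2(h_(i-1)+h_i)·σ_i + h_i·σ_(i+1) = 6(Δ_i − Δ_(i-1)) read
  1·σ_0 + 4·σ_1 + 1·σ_2 = 6(Δ_1 - Δ_0) = 36
Natural end conditions: σ_0 = σ_2 = 0.
Solving the tridiagonal system: σ_0 = 0, σ_1 = 9, σ_2 = 0.
On [2, 3], S(x) = -4 - 1/2·(x - 2) + 0·(x - 2)² + 3/2·(x - 2)³.
With (x - 2) = 1/2: S(5/2) = -65/16.

-4.0625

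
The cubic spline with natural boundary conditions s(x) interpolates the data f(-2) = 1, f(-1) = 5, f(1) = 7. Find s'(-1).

3

Write M_i for s''(x_i). With h_i = 1, 2 and divided differences Δ_i = 4, 1, the continuity of s' gives the tridiagonal system
  1·M_0 + 6·M_1 + 2·M_2 = 6(Δ_1 - Δ_0) = -18
Natural end conditions: M_0 = M_2 = 0.
Solving: M_0 = 0, M_1 = -3, M_2 = 0.
On [-1, 1], s'(x) = b_1 + 2c_1·(x + 1) + 3d_1·(x + 1)² with b_1 = Δ_1 - h_1(2M_1 + M_2)/6 = 3, c_1 = M_1/2 = -3/2, d_1 = (M_2 - M_1)/(6h_1) = 1/4. So s'(-1) = 3.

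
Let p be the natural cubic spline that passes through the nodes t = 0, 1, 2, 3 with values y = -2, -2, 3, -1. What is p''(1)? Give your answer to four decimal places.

11.6000

Let M_i = p''(x_i). Step sizes h_i = 1, 1, 1; slopes of the chords Δ_i = (y_(i+1) - y_i)/h_i = 0, 5, -4.
  1·M_0 + 4·M_1 + 1·M_2 = 6(Δ_1 - Δ_0) = 30
  1·M_1 + 4·M_2 + 1·M_3 = 6(Δ_2 - Δ_1) = -54
Natural end conditions: M_0 = M_3 = 0.
Solving: M_0 = 0, M_1 = 58/5, M_2 = -82/5, M_3 = 0.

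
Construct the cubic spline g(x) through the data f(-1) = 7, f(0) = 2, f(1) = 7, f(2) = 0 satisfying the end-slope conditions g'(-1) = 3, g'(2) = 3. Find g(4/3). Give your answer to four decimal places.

4.6370

Write σ_i for g''(x_i). With h_i = 1, 1, 1 and divided differences Δ_i = -5, 5, -7, the continuity of g' gives the tridiagonal system
  1·σ_0 + 4·σ_1 + 1·σ_2 = 6(Δ_1 - Δ_0) = 60
  1·σ_1 + 4·σ_2 + 1·σ_3 = 6(Δ_2 - Δ_1) = -72
Clamped end conditions give two more equations: 2h_0·σ_0 + h_0·σ_1 = 6(Δ_0 - g'(-1)) = -48 and h_2·σ_2 + 2h_2·σ_3 = 6(g'(2) - Δ_2) = 60.
Solving the tridiagonal system: σ_0 = -208/5, σ_1 = 176/5, σ_2 = -196/5, σ_3 = 248/5.
On [1, 2], g(x) = 7 - 11/5·(x - 1) - 98/5·(x - 1)² + 74/5·(x - 1)³.
With (x - 1) = 1/3: g(4/3) = 626/135.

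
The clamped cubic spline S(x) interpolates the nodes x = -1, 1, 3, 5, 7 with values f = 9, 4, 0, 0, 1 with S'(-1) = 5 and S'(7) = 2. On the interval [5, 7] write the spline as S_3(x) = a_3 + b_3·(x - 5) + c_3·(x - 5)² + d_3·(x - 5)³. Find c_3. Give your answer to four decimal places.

-0.2143

Write m_i for S''(x_i). With h_i = 2, 2, 2, 2 and divided differences Δ_i = -5/2, -2, 0, 1/2, the continuity of S' gives the tridiagonal system
  2·m_0 + 8·m_1 + 2·m_2 = 6(Δ_1 - Δ_0) = 3
  2·m_1 + 8·m_2 + 2·m_3 = 6(Δ_2 - Δ_1) = 12
  2·m_2 + 8·m_3 + 2·m_4 = 6(Δ_3 - Δ_2) = 3
Clamped end conditions give two more equations: 2h_0·m_0 + h_0·m_1 = 6(Δ_0 - S'(-1)) = -45 and h_3·m_3 + 2h_3·m_4 = 6(S'(7) - Δ_3) = 9.
Forward elimination and back-substitution give m_0 = -363/28, m_1 = 24/7, m_2 = 3/4, m_3 = -3/7, m_4 = 69/28.
On [5, 7], with S_3(x) = a_3 + b_3·(x - 5) + c_3·(x - 5)² + d_3·(x - 5)³: c_3 = m_3/2 = -3/14, d_3 = (m_4 - m_3)/(6h_3) = 27/112, b_3 = Δ_3 - h_3(2m_3 + m_4)/6 = -1/28.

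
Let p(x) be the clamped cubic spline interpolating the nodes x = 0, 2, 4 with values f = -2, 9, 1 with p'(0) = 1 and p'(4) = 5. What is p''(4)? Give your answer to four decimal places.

Write M_i for p''(x_i). With h_i = 2, 2 and divided differences Δ_i = 11/2, -4, the continuity of p' gives the tridiagonal system
  2·M_0 + 8·M_1 + 2·M_2 = 6(Δ_1 - Δ_0) = -57
Clamped end conditions give two more equations: 2h_0·M_0 + h_0·M_1 = 6(Δ_0 - p'(0)) = 27 and h_1·M_1 + 2h_1·M_2 = 6(p'(4) - Δ_1) = 54.
Solving the tridiagonal system: M_0 = 119/8, M_1 = -65/4, M_2 = 173/8.

21.6250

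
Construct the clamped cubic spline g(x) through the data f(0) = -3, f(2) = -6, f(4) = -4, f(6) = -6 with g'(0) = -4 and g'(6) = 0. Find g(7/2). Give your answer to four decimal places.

Let m_i = g''(x_i). Step sizes h_i = 2, 2, 2; slopes of the chords Δ_i = (y_(i+1) - y_i)/h_i = -3/2, 1, -1.
  2·m_0 + 8·m_1 + 2·m_2 = 6(Δ_1 - Δ_0) = 15
  2·m_1 + 8·m_2 + 2·m_3 = 6(Δ_2 - Δ_1) = -12
Clamped end conditions give two more equations: 2h_0·m_0 + h_0·m_1 = 6(Δ_0 - g'(0)) = 15 and h_2·m_2 + 2h_2·m_3 = 6(g'(6) - Δ_2) = 6.
Hence m_0 = 17/6, m_1 = 11/6, m_2 = -8/3, m_3 = 17/6.
On [2, 4], g(x) = -6 + 2/3·(x - 2) + 11/12·(x - 2)² - 3/8·(x - 2)³.
With (x - 2) = 3/2: g(7/2) = -269/64.

-4.2031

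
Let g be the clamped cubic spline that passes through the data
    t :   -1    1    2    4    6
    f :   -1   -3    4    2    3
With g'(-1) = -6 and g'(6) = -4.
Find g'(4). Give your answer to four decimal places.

Write M_i for g''(x_i). With h_i = 2, 1, 2, 2 and divided differences Δ_i = -1, 7, -1, 1/2, the continuity of g' gives the tridiagonal system
  2·M_0 + 6·M_1 + 1·M_2 = 6(Δ_1 - Δ_0) = 48
  1·M_1 + 6·M_2 + 2·M_3 = 6(Δ_2 - Δ_1) = -48
  2·M_2 + 8·M_3 + 2·M_4 = 6(Δ_3 - Δ_2) = 9
Clamped end conditions give two more equations: 2h_0·M_0 + h_0·M_1 = 6(Δ_0 - g'(-1)) = 30 and h_3·M_3 + 2h_3·M_4 = 6(g'(6) - Δ_3) = -27.
Hence M_0 = 185/61, M_1 = 545/61, M_2 = -712/61, M_3 = 799/122, M_4 = -1223/122.
On [4, 6], g'(t) = b_3 + 2c_3·(t - 4) + 3d_3·(t - 4)² with b_3 = Δ_3 - h_3(2M_3 + M_4)/6 = -32/61, c_3 = M_3/2 = 799/244, d_3 = (M_4 - M_3)/(6h_3) = -337/244. So g'(4) = -32/61.

-0.5246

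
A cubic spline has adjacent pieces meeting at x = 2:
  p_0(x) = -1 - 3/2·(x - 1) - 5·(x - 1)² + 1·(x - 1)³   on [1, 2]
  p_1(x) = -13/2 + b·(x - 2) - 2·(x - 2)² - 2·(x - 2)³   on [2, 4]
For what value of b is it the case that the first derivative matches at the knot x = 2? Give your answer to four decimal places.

-8.5000

p_0'(x) = -3/2 - 10·(x - 1) + 3·(x - 1)², so p_0'(2) = -17/2. On the right, p_1'(2) = b, so b = -17/2.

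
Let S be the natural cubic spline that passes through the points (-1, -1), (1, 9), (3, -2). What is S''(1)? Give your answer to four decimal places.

-7.8750

Write σ_i for S''(x_i). With h_i = 2, 2 and divided differences Δ_i = 5, -11/2, the continuity of S' gives the tridiagonal system
  2·σ_0 + 8·σ_1 + 2·σ_2 = 6(Δ_1 - Δ_0) = -63
Natural end conditions: σ_0 = σ_2 = 0.
Solving the tridiagonal system: σ_0 = 0, σ_1 = -63/8, σ_2 = 0.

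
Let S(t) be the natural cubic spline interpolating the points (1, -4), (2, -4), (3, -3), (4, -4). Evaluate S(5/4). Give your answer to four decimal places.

With M_i denoting the second derivative at x_i, h_i = 1, 1, 1, and Δ_i = (y_(i+1) − y_i)/h_i = 0, 1, -1:
  1·M_0 + 4·M_1 + 1·M_2 = 6(Δ_1 - Δ_0) = 6
  1·M_1 + 4·M_2 + 1·M_3 = 6(Δ_2 - Δ_1) = -12
Natural end conditions: M_0 = M_3 = 0.
Solving the tridiagonal system: M_0 = 0, M_1 = 12/5, M_2 = -18/5, M_3 = 0.
On [1, 2], S(t) = -4 - 2/5·(t - 1) + 0·(t - 1)² + 2/5·(t - 1)³.
With (t - 1) = 1/4: S(5/4) = -131/32.

-4.0938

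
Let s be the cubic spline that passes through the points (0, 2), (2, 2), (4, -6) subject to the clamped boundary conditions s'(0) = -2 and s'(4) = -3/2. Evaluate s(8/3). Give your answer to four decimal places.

With σ_i denoting the second derivative at x_i, h_i = 2, 2, and Δ_i = (y_(i+1) − y_i)/h_i = 0, -4:
  2·σ_0 + 8·σ_1 + 2·σ_2 = 6(Δ_1 - Δ_0) = -24
Clamped end conditions give two more equations: 2h_0·σ_0 + h_0·σ_1 = 6(Δ_0 - s'(0)) = 12 and h_1·σ_1 + 2h_1·σ_2 = 6(s'(4) - Δ_1) = 15.
Solving: σ_0 = 49/8, σ_1 = -25/4, σ_2 = 55/8.
On [2, 4], s(x) = 2 - 17/8·(x - 2) - 25/8·(x - 2)² + 35/32·(x - 2)³.
With (x - 2) = 2/3: s(8/3) = -13/27.

-0.4815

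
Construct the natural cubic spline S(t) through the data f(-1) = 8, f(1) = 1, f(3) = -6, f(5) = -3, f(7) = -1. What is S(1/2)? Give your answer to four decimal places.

2.9902

Put M_i = S'' at the i-th knot. Here h = (2, 2, 2, 2) and Δ = (-7/2, -7/2, 3/2, 1), so the interior equations h_(i-1)·M_(i-1) + 2(h_(i-1)+h_i)·M_i + h_i·M_(i+1) = 6(Δ_i − Δ_(i-1)) read
  2·M_0 + 8·M_1 + 2·M_2 = 6(Δ_1 - Δ_0) = 0
  2·M_1 + 8·M_2 + 2·M_3 = 6(Δ_2 - Δ_1) = 30
  2·M_2 + 8·M_3 + 2·M_4 = 6(Δ_3 - Δ_2) = -3
Natural end conditions: M_0 = M_4 = 0.
Forward elimination and back-substitution give M_0 = 0, M_1 = -123/112, M_2 = 123/28, M_3 = -165/112, M_4 = 0.
On [-1, 1], S(t) = 8 - 351/112·(t + 1) + 0·(t + 1)² - 41/448·(t + 1)³.
With (t + 1) = 3/2: S(1/2) = 1531/512.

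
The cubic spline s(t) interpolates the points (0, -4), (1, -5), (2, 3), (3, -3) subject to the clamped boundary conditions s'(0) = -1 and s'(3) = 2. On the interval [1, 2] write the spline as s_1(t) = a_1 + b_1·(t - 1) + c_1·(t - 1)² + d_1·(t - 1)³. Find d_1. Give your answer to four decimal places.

-10.8000

With M_i denoting the second derivative at x_i, h_i = 1, 1, 1, and Δ_i = (y_(i+1) − y_i)/h_i = -1, 8, -6:
  1·M_0 + 4·M_1 + 1·M_2 = 6(Δ_1 - Δ_0) = 54
  1·M_1 + 4·M_2 + 1·M_3 = 6(Δ_2 - Δ_1) = -84
Clamped end conditions give two more equations: 2h_0·M_0 + h_0·M_1 = 6(Δ_0 - s'(0)) = 0 and h_2·M_2 + 2h_2·M_3 = 6(s'(3) - Δ_2) = 48.
Solving the tridiagonal system: M_0 = -66/5, M_1 = 132/5, M_2 = -192/5, M_3 = 216/5.
On [1, 2], with s_1(t) = a_1 + b_1·(t - 1) + c_1·(t - 1)² + d_1·(t - 1)³: c_1 = M_1/2 = 66/5, d_1 = (M_2 - M_1)/(6h_1) = -54/5, b_1 = Δ_1 - h_1(2M_1 + M_2)/6 = 28/5.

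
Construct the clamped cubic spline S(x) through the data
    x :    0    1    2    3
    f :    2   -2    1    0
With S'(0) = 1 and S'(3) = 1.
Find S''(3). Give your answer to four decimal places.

13.2000

With σ_i denoting the second derivative at x_i, h_i = 1, 1, 1, and Δ_i = (y_(i+1) − y_i)/h_i = -4, 3, -1:
  1·σ_0 + 4·σ_1 + 1·σ_2 = 6(Δ_1 - Δ_0) = 42
  1·σ_1 + 4·σ_2 + 1·σ_3 = 6(Δ_2 - Δ_1) = -24
Clamped end conditions give two more equations: 2h_0·σ_0 + h_0·σ_1 = 6(Δ_0 - S'(0)) = -30 and h_2·σ_2 + 2h_2·σ_3 = 6(S'(3) - Δ_2) = 12.
Hence σ_0 = -126/5, σ_1 = 102/5, σ_2 = -72/5, σ_3 = 66/5.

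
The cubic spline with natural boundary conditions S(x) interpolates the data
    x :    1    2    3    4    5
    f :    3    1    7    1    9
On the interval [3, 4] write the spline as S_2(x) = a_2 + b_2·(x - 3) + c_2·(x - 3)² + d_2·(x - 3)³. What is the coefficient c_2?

-15

Put M_i = S'' at the i-th knot. Here h = (1, 1, 1, 1) and Δ = (-2, 6, -6, 8), so the interior equations h_(i-1)·M_(i-1) + 2(h_(i-1)+h_i)·M_i + h_i·M_(i+1) = 6(Δ_i − Δ_(i-1)) read
  1·M_0 + 4·M_1 + 1·M_2 = 6(Δ_1 - Δ_0) = 48
  1·M_1 + 4·M_2 + 1·M_3 = 6(Δ_2 - Δ_1) = -72
  1·M_2 + 4·M_3 + 1·M_4 = 6(Δ_3 - Δ_2) = 84
Natural end conditions: M_0 = M_4 = 0.
Solving: M_0 = 0, M_1 = 39/2, M_2 = -30, M_3 = 57/2, M_4 = 0.
On [3, 4], with S_2(x) = a_2 + b_2·(x - 3) + c_2·(x - 3)² + d_2·(x - 3)³: c_2 = M_2/2 = -15, d_2 = (M_3 - M_2)/(6h_2) = 39/4, b_2 = Δ_2 - h_2(2M_2 + M_3)/6 = -3/4.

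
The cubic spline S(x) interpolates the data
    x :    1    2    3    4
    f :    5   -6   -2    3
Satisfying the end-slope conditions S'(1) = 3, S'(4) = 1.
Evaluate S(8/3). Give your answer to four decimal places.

Write m_i for S''(x_i). With h_i = 1, 1, 1 and divided differences Δ_i = -11, 4, 5, the continuity of S' gives the tridiagonal system
  1·m_0 + 4·m_1 + 1·m_2 = 6(Δ_1 - Δ_0) = 90
  1·m_1 + 4·m_2 + 1·m_3 = 6(Δ_2 - Δ_1) = 6
Clamped end conditions give two more equations: 2h_0·m_0 + h_0·m_1 = 6(Δ_0 - S'(1)) = -84 and h_2·m_2 + 2h_2·m_3 = 6(S'(4) - Δ_2) = -24.
Solving the tridiagonal system: m_0 = -926/15, m_1 = 592/15, m_2 = -92/15, m_3 = -134/15.
On [2, 3], S(x) = -6 - 122/15·(x - 2) + 296/15·(x - 2)² - 38/5·(x - 2)³.
With (x - 2) = 2/3: S(8/3) = -662/135.

-4.9037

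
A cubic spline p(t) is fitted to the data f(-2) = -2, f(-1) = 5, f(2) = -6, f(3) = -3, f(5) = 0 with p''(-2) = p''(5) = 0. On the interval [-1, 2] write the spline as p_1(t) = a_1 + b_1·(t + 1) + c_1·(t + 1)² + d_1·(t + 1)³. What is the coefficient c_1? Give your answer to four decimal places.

-5.8307

Let σ_i = p''(x_i). Step sizes h_i = 1, 3, 1, 2; slopes of the chords Δ_i = (y_(i+1) - y_i)/h_i = 7, -11/3, 3, 3/2.
  1·σ_0 + 8·σ_1 + 3·σ_2 = 6(Δ_1 - Δ_0) = -64
  3·σ_1 + 8·σ_2 + 1·σ_3 = 6(Δ_2 - Δ_1) = 40
  1·σ_2 + 6·σ_3 + 2·σ_4 = 6(Δ_3 - Δ_2) = -9
Natural end conditions: σ_0 = σ_4 = 0.
Forward elimination and back-substitution give σ_0 = 0, σ_1 = -3755/322, σ_2 = 1572/161, σ_3 = -1007/322, σ_4 = 0.
On [-1, 2], with p_1(t) = a_1 + b_1·(t + 1) + c_1·(t + 1)² + d_1·(t + 1)³: c_1 = σ_1/2 = -3755/644, d_1 = (σ_2 - σ_1)/(6h_1) = 6899/5796, b_1 = Δ_1 - h_1(2σ_1 + σ_2)/6 = 3007/966.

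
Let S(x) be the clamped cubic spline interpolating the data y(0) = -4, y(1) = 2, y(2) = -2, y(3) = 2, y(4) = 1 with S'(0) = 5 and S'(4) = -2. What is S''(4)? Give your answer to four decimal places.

Write M_i for S''(x_i). With h_i = 1, 1, 1, 1 and divided differences Δ_i = 6, -4, 4, -1, the continuity of S' gives the tridiagonal system
  1·M_0 + 4·M_1 + 1·M_2 = 6(Δ_1 - Δ_0) = -60
  1·M_1 + 4·M_2 + 1·M_3 = 6(Δ_2 - Δ_1) = 48
  1·M_2 + 4·M_3 + 1·M_4 = 6(Δ_3 - Δ_2) = -30
Clamped end conditions give two more equations: 2h_0·M_0 + h_0·M_1 = 6(Δ_0 - S'(0)) = 6 and h_3·M_3 + 2h_3·M_4 = 6(S'(4) - Δ_3) = -6.
Solving: M_0 = 211/14, M_1 = -169/7, M_2 = 43/2, M_3 = -97/7, M_4 = 55/14.

3.9286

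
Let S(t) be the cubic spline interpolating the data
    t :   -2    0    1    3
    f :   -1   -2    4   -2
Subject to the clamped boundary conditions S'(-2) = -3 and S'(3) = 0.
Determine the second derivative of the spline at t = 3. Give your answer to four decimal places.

11.7188

Write m_i for S''(x_i). With h_i = 2, 1, 2 and divided differences Δ_i = -1/2, 6, -3, the continuity of S' gives the tridiagonal system
  2·m_0 + 6·m_1 + 1·m_2 = 6(Δ_1 - Δ_0) = 39
  1·m_1 + 6·m_2 + 2·m_3 = 6(Δ_2 - Δ_1) = -54
Clamped end conditions give two more equations: 2h_0·m_0 + h_0·m_1 = 6(Δ_0 - S'(-2)) = 15 and h_2·m_2 + 2h_2·m_3 = 6(S'(3) - Δ_2) = 18.
Solving the tridiagonal system: m_0 = -27/32, m_1 = 147/16, m_2 = -231/16, m_3 = 375/32.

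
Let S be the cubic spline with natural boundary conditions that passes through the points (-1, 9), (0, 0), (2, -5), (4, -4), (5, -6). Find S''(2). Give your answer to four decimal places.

Write m_i for S''(x_i). With h_i = 1, 2, 2, 1 and divided differences Δ_i = -9, -5/2, 1/2, -2, the continuity of S' gives the tridiagonal system
  1·m_0 + 6·m_1 + 2·m_2 = 6(Δ_1 - Δ_0) = 39
  2·m_1 + 8·m_2 + 2·m_3 = 6(Δ_2 - Δ_1) = 18
  2·m_2 + 6·m_3 + 1·m_4 = 6(Δ_3 - Δ_2) = -15
Natural end conditions: m_0 = m_4 = 0.
Solving: m_0 = 0, m_1 = 6, m_2 = 3/2, m_3 = -3, m_4 = 0.

1.5000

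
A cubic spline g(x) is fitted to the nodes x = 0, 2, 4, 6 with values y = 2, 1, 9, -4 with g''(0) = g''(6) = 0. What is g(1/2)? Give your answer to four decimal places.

Write M_i for g''(x_i). With h_i = 2, 2, 2 and divided differences Δ_i = -1/2, 4, -13/2, the continuity of g' gives the tridiagonal system
  2·M_0 + 8·M_1 + 2·M_2 = 6(Δ_1 - Δ_0) = 27
  2·M_1 + 8·M_2 + 2·M_3 = 6(Δ_2 - Δ_1) = -63
Natural end conditions: M_0 = M_3 = 0.
Forward elimination and back-substitution give M_0 = 0, M_1 = 57/10, M_2 = -93/10, M_3 = 0.
On [0, 2], g(x) = 2 - 12/5·x + 0·x² + 19/40·x³.
With x = 1/2: g(1/2) = 55/64.

0.8594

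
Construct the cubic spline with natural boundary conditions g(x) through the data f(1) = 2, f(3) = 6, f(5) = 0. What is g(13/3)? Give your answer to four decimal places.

2.7407

Put σ_i = g'' at the i-th knot. Here h = (2, 2) and Δ = (2, -3), so the interior equations h_(i-1)·σ_(i-1) + 2(h_(i-1)+h_i)·σ_i + h_i·σ_(i+1) = 6(Δ_i − Δ_(i-1)) read
  2·σ_0 + 8·σ_1 + 2·σ_2 = 6(Δ_1 - Δ_0) = -30
Natural end conditions: σ_0 = σ_2 = 0.
Forward elimination and back-substitution give σ_0 = 0, σ_1 = -15/4, σ_2 = 0.
On [3, 5], g(x) = 6 - 1/2·(x - 3) - 15/8·(x - 3)² + 5/16·(x - 3)³.
With (x - 3) = 4/3: g(13/3) = 74/27.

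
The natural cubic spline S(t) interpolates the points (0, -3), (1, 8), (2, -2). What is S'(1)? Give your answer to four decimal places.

With M_i denoting the second derivative at x_i, h_i = 1, 1, and Δ_i = (y_(i+1) − y_i)/h_i = 11, -10:
  1·M_0 + 4·M_1 + 1·M_2 = 6(Δ_1 - Δ_0) = -126
Natural end conditions: M_0 = M_2 = 0.
Solving the tridiagonal system: M_0 = 0, M_1 = -63/2, M_2 = 0.
On [1, 2], S'(t) = b_1 + 2c_1·(t - 1) + 3d_1·(t - 1)² with b_1 = Δ_1 - h_1(2M_1 + M_2)/6 = 1/2, c_1 = M_1/2 = -63/4, d_1 = (M_2 - M_1)/(6h_1) = 21/4. So S'(1) = 1/2.

0.5000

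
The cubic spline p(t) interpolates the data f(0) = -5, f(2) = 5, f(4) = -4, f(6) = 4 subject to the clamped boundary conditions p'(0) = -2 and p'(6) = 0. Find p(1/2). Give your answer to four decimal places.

With M_i denoting the second derivative at x_i, h_i = 2, 2, 2, and Δ_i = (y_(i+1) − y_i)/h_i = 5, -9/2, 4:
  2·M_0 + 8·M_1 + 2·M_2 = 6(Δ_1 - Δ_0) = -57
  2·M_1 + 8·M_2 + 2·M_3 = 6(Δ_2 - Δ_1) = 51
Clamped end conditions give two more equations: 2h_0·M_0 + h_0·M_1 = 6(Δ_0 - p'(0)) = 42 and h_2·M_2 + 2h_2·M_3 = 6(p'(6) - Δ_2) = -24.
Solving the tridiagonal system: M_0 = 539/30, M_1 = -224/15, M_2 = 199/15, M_3 = -379/30.
On [0, 2], p(t) = -5 - 2·t + 539/60·t² - 329/120·t³.
With t = 1/2: p(1/2) = -1311/320.

-4.0969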